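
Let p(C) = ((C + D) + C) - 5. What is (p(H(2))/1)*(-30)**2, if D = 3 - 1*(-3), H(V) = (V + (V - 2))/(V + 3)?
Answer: 1620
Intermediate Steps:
H(V) = (-2 + 2*V)/(3 + V) (H(V) = (V + (-2 + V))/(3 + V) = (-2 + 2*V)/(3 + V))
D = 6 (D = 3 + 3 = 6)
p(C) = 1 + 2*C (p(C) = ((C + 6) + C) - 5 = ((6 + C) + C) - 5 = (6 + 2*C) - 5 = 1 + 2*C)
(p(H(2))/1)*(-30)**2 = ((1 + 2*(2*(-1 + 2)/(3 + 2)))/1)*(-30)**2 = ((1 + 2*(2*1/5))*1)*900 = ((1 + 2*(2*(1/5)*1))*1)*900 = ((1 + 2*(2/5))*1)*900 = ((1 + 4/5)*1)*900 = ((9/5)*1)*900 = (9/5)*900 = 1620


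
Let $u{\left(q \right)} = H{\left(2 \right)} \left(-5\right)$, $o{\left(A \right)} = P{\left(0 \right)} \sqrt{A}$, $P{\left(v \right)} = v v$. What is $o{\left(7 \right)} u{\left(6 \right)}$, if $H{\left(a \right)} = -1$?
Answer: $0$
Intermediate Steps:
$P{\left(v \right)} = v^{2}$
$o{\left(A \right)} = 0$ ($o{\left(A \right)} = 0^{2} \sqrt{A} = 0 \sqrt{A} = 0$)
$u{\left(q \right)} = 5$ ($u{\left(q \right)} = \left(-1\right) \left(-5\right) = 5$)
$o{\left(7 \right)} u{\left(6 \right)} = 0 \cdot 5 = 0$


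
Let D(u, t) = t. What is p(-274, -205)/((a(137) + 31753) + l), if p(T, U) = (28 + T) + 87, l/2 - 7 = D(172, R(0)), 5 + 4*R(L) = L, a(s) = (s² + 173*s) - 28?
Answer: -106/49471 ≈ -0.0021427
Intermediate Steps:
a(s) = -28 + s² + 173*s
R(L) = -5/4 + L/4
l = 23/2 (l = 14 + 2*(-5/4 + (¼)*0) = 14 + 2*(-5/4 + 0) = 14 + 2*(-5/4) = 14 - 5/2 = 23/2 ≈ 11.500)
p(T, U) = 115 + T
p(-274, -205)/((a(137) + 31753) + l) = (115 - 274)/(((-28 + 137² + 173*137) + 31753) + 23/2) = -159/(((-28 + 18769 + 23701) + 31753) + 23/2) = -159/((42442 + 31753) + 23/2) = -159/(74195 + 23/2) = -159/148413/2 = -159*2/148413 = -106/49471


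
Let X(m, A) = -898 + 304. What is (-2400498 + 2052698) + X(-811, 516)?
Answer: -348394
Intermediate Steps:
X(m, A) = -594
(-2400498 + 2052698) + X(-811, 516) = (-2400498 + 2052698) - 594 = -347800 - 594 = -348394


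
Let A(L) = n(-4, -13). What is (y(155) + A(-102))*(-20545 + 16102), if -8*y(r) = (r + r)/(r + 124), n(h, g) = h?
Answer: 220669/12 ≈ 18389.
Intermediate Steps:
A(L) = -4
y(r) = -r/(4*(124 + r)) (y(r) = -(r + r)/(8*(r + 124)) = -2*r/(8*(124 + r)) = -r/(4*(124 + r)))
(y(155) + A(-102))*(-20545 + 16102) = (-1*155/(496 + 4*155) - 4)*(-20545 + 16102) = (-1*155/(496 + 620) - 4)*(-4443) = (-1*155/1116 - 4)*(-4443) = (-1*155*1/1116 - 4)*(-4443) = (-5/36 - 4)*(-4443) = -149/36*(-4443) = 220669/12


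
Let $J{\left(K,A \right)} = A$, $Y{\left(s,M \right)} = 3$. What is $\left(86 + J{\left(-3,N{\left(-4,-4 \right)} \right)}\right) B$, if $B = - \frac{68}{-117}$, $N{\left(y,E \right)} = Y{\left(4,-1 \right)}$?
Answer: $\frac{6052}{117} \approx 51.727$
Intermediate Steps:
$N{\left(y,E \right)} = 3$
$B = \frac{68}{117}$ ($B = \left(-68\right) \left(- \frac{1}{117}\right) = \frac{68}{117} \approx 0.5812$)
$\left(86 + J{\left(-3,N{\left(-4,-4 \right)} \right)}\right) B = \left(86 + 3\right) \frac{68}{117} = 89 \cdot \frac{68}{117} = \frac{6052}{117}$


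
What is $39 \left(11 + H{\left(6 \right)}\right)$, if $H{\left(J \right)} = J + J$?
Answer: $897$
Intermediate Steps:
$H{\left(J \right)} = 2 J$
$39 \left(11 + H{\left(6 \right)}\right) = 39 \left(11 + 2 \cdot 6\right) = 39 \left(11 + 12\right) = 39 \cdot 23 = 897$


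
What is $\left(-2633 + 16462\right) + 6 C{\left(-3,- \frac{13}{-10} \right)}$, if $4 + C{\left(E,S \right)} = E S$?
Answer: $\frac{68908}{5} \approx 13782.0$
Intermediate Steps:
$C{\left(E,S \right)} = -4 + E S$
$\left(-2633 + 16462\right) + 6 C{\left(-3,- \frac{13}{-10} \right)} = \left(-2633 + 16462\right) + 6 \left(-4 - 3 \left(- \frac{13}{-10}\right)\right) = 13829 + 6 \left(-4 - 3 \left(\left(-13\right) \left(- \frac{1}{10}\right)\right)\right) = 13829 + 6 \left(-4 - \frac{39}{10}\right) = 13829 + 6 \left(- \frac{79}{10}\right) = 13829 - \frac{237}{5} = \frac{68908}{5}$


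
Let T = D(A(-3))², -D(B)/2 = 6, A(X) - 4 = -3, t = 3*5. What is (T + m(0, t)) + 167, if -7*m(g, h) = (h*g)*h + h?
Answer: 2162/7 ≈ 308.86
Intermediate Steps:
t = 15
A(X) = 1 (A(X) = 4 - 3 = 1)
D(B) = -12 (D(B) = -2*6 = -12)
T = 144 (T = (-12)² = 144)
m(g, h) = -h/7 - g*h²/7 (m(g, h) = -((h*g)*h + h)/7 = -((g*h)*h + h)/7 = -(g*h² + h)/7 = -(h + g*h²)/7 = -h/7 - g*h²/7)
(T + m(0, t)) + 167 = (144 - ⅐*15*(1 + 0*15)) + 167 = (144 - ⅐*15*(1 + 0)) + 167 = (144 - ⅐*15*1) + 167 = (144 - 15/7) + 167 = 993/7 + 167 = 2162/7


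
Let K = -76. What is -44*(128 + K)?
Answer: -2288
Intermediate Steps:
-44*(128 + K) = -44*(128 - 76) = -44*52 = -2288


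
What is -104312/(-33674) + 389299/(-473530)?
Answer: 18142803417/7972824610 ≈ 2.2756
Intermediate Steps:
-104312/(-33674) + 389299/(-473530) = -104312*(-1/33674) + 389299*(-1/473530) = 52156/16837 - 389299/473530 = 18142803417/7972824610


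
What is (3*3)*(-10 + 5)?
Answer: -45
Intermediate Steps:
(3*3)*(-10 + 5) = 9*(-5) = -45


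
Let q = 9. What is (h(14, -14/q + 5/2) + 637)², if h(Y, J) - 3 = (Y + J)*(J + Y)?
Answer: 78243837841/104976 ≈ 7.4535e+5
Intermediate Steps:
h(Y, J) = 3 + (J + Y)² (h(Y, J) = 3 + (Y + J)*(J + Y) = 3 + (J + Y)*(J + Y) = 3 + (J + Y)²)
(h(14, -14/q + 5/2) + 637)² = ((3 + ((-14/9 + 5/2) + 14)²) + 637)² = ((3 + (17/18 + 14)²) + 637)² = ((3 + (269/18)²) + 637)² = ((3 + 72361/324) + 637)² = (73333/324 + 637)² = (279721/324)² = 78243837841/104976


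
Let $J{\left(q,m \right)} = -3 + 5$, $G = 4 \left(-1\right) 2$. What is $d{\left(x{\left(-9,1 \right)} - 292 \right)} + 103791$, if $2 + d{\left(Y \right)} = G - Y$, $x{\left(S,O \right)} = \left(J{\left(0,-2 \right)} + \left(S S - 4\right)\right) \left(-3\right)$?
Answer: $104310$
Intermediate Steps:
$G = -8$ ($G = \left(-4\right) 2 = -8$)
$J{\left(q,m \right)} = 2$
$x{\left(S,O \right)} = 6 - 3 S^{2}$ ($x{\left(S,O \right)} = \left(2 + \left(S S - 4\right)\right) \left(-3\right) = \left(2 + \left(S^{2} - 4\right)\right) \left(-3\right) = \left(2 + \left(-4 + S^{2}\right)\right) \left(-3\right) = \left(-2 + S^{2}\right) \left(-3\right) = 6 - 3 S^{2}$)
$d{\left(Y \right)} = -10 - Y$ ($d{\left(Y \right)} = -2 - \left(8 + Y\right) = -10 - Y$)
$d{\left(x{\left(-9,1 \right)} - 292 \right)} + 103791 = \left(-10 - \left(\left(6 - 3 \left(-9\right)^{2}\right) - 292\right)\right) + 103791 = \left(-10 - \left(\left(6 - 243\right) - 292\right)\right) + 103791 = \left(-10 - \left(-237 - 292\right)\right) + 103791 = \left(-10 - -529\right) + 103791 = \left(-10 + 529\right) + 103791 = 519 + 103791 = 104310$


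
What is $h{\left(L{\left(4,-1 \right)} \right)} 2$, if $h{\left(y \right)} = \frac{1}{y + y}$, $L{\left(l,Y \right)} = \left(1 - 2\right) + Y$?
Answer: $- \frac{1}{2} \approx -0.5$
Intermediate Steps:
$L{\left(l,Y \right)} = -1 + Y$
$h{\left(y \right)} = \frac{1}{2 y}$
$h{\left(L{\left(4,-1 \right)} \right)} 2 = \frac{1}{2 \left(-1 - 1\right)} 2 = \frac{1}{2 \left(-2\right)} 2 = \frac{1}{2} \left(- \frac{1}{2}\right) 2 = \left(- \frac{1}{4}\right) 2 = - \frac{1}{2}$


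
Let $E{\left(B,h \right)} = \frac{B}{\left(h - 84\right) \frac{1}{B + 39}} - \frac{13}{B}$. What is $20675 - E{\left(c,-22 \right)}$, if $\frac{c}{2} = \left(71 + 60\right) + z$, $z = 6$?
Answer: $\frac{311992433}{14522} \approx 21484.0$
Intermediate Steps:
$c = 274$ ($c = 2 \left(\left(71 + 60\right) + 6\right) = 2 \left(131 + 6\right) = 2 \cdot 137 = 274$)
$E{\left(B,h \right)} = - \frac{13}{B} + \frac{B \left(39 + B\right)}{-84 + h}$ ($E{\left(B,h \right)} = \frac{B}{\left(-84 + h\right) \frac{1}{39 + B}} - \frac{13}{B} = \frac{B}{\frac{1}{39 + B} \left(-84 + h\right)} - \frac{13}{B} = B \frac{39 + B}{-84 + h} - \frac{13}{B} = \frac{B \left(39 + B\right)}{-84 + h} - \frac{13}{B} = - \frac{13}{B} + \frac{B \left(39 + B\right)}{-84 + h}$)
$20675 - E{\left(c,-22 \right)} = 20675 - \frac{1092 + 274^{3} - -286 + 39 \cdot 274^{2}}{274 \left(-84 - 22\right)} = 20675 - \frac{1092 + 20570824 + 286 + 39 \cdot 75076}{274 \left(-106\right)} = 20675 - \frac{1}{274} \left(- \frac{1}{106}\right) \left(1092 + 20570824 + 286 + 2927964\right) = 20675 - \frac{1}{274} \left(- \frac{1}{106}\right) 23500166 = 20675 - - \frac{11750083}{14522} = 20675 + \frac{11750083}{14522} = \frac{311992433}{14522}$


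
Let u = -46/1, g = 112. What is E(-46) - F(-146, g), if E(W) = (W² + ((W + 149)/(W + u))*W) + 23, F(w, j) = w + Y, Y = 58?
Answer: 4557/2 ≈ 2278.5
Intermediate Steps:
u = -46 (u = -46*1 = -46)
F(w, j) = 58 + w (F(w, j) = w + 58 = 58 + w)
E(W) = 23 + W² + W*(149 + W)/(-46 + W) (E(W) = (W² + ((W + 149)/(W - 46))*W) + 23 = (W² + ((149 + W)/(-46 + W))*W) + 23 = (W² + W*(149 + W)/(-46 + W)) + 23 = 23 + W² + W*(149 + W)/(-46 + W))
E(-46) - F(-146, g) = (-1058 + (-46)³ - 45*(-46)² + 172*(-46))/(-46 - 46) - (58 - 146) = (-1058 - 97336 - 45*2116 - 7912)/(-92) - 1*(-88) = -(-1058 - 97336 - 95220 - 7912)/92 + 88 = -1/92*(-201526) + 88 = 4381/2 + 88 = 4557/2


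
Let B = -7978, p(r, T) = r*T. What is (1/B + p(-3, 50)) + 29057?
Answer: 230620045/7978 ≈ 28907.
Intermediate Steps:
p(r, T) = T*r
(1/B + p(-3, 50)) + 29057 = (1/(-7978) + 50*(-3)) + 29057 = (-1/7978 - 150) + 29057 = -1196701/7978 + 29057 = 230620045/7978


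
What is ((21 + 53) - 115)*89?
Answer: -3649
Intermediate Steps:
((21 + 53) - 115)*89 = (74 - 115)*89 = -41*89 = -3649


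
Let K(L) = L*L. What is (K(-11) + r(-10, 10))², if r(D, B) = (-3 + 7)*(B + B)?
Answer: 40401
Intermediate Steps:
r(D, B) = 8*B (r(D, B) = 4*(2*B) = 8*B)
K(L) = L²
(K(-11) + r(-10, 10))² = ((-11)² + 8*10)² = (121 + 80)² = 201² = 40401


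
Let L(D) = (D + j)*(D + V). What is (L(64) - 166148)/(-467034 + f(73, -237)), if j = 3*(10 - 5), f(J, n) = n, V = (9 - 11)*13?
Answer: 54382/155757 ≈ 0.34915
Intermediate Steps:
V = -26 (V = -2*13 = -26)
j = 15 (j = 3*5 = 15)
L(D) = (-26 + D)*(15 + D) (L(D) = (D + 15)*(D - 26) = (15 + D)*(-26 + D) = (-26 + D)*(15 + D))
(L(64) - 166148)/(-467034 + f(73, -237)) = ((-390 + 64² - 11*64) - 166148)/(-467034 - 237) = ((-390 + 4096 - 704) - 166148)/(-467271) = (3002 - 166148)*(-1/467271) = -163146*(-1/467271) = 54382/155757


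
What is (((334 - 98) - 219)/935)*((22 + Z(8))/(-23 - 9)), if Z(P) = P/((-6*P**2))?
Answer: -211/16896 ≈ -0.012488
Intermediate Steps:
Z(P) = -1/(6*P) (Z(P) = P*(-1/(6*P**2)) = -1/(6*P))
(((334 - 98) - 219)/935)*((22 + Z(8))/(-23 - 9)) = (((334 - 98) - 219)/935)*((22 - 1/6/8)/(-23 - 9)) = ((236 - 219)*(1/935))*((22 - 1/6*1/8)/(-32)) = (17*(1/935))*((22 - 1/48)*(-1/32)) = ((1055/48)*(-1/32))/55 = (1/55)*(-1055/1536) = -211/16896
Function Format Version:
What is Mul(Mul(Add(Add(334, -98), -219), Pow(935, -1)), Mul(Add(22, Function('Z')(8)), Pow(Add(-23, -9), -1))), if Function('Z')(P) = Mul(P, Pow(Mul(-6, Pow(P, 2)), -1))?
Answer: Rational(-211, 16896) ≈ -0.012488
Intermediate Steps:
Function('Z')(P) = Mul(Rational(-1, 6), Pow(P, -1)) (Function('Z')(P) = Mul(P, Mul(Rational(-1, 6), Pow(P, -2))) = Mul(Rational(-1, 6), Pow(P, -1)))
Mul(Mul(Add(Add(334, -98), -219), Pow(935, -1)), Mul(Add(22, Function('Z')(8)), Pow(Add(-23, -9), -1))) = Mul(Mul(Add(Add(334, -98), -219), Pow(935, -1)), Mul(Add(22, Mul(Rational(-1, 6), Pow(8, -1))), Pow(Add(-23, -9), -1))) = Mul(Mul(Add(236, -219), Rational(1, 935)), Mul(Add(22, Mul(Rational(-1, 6), Rational(1, 8))), Pow(-32, -1))) = Mul(Mul(17, Rational(1, 935)), Mul(Add(22, Rational(-1, 48)), Rational(-1, 32))) = Mul(Rational(1, 55), Mul(Rational(1055, 48), Rational(-1, 32))) = Mul(Rational(1, 55), Rational(-1055, 1536)) = Rational(-211, 16896)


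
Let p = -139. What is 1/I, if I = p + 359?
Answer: 1/220 ≈ 0.0045455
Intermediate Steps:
I = 220 (I = -139 + 359 = 220)
1/I = 1/220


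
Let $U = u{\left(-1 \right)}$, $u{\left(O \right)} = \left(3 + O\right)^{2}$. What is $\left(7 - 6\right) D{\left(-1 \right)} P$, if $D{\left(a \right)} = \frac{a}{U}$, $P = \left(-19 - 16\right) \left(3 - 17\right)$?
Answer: $- \frac{245}{2} \approx -122.5$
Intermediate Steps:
$P = 490$ ($P = \left(-35\right) \left(-14\right) = 490$)
$U = 4$ ($U = \left(3 - 1\right)^{2} = 2^{2} = 4$)
$D{\left(a \right)} = \frac{a}{4}$
$\left(7 - 6\right) D{\left(-1 \right)} P = \left(7 - 6\right) \frac{1}{4} \left(-1\right) 490 = 1 \left(- \frac{1}{4}\right) 490 = \left(- \frac{1}{4}\right) 490 = - \frac{245}{2}$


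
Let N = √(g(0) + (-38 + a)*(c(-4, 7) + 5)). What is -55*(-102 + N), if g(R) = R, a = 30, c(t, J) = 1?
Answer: 5610 - 220*I*√3 ≈ 5610.0 - 381.05*I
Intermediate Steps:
N = 4*I*√3 (N = √(0 + (-38 + 30)*(1 + 5)) = √(0 - 8*6) = √(0 - 48) = √(-48) = 4*I*√3 ≈ 6.9282*I)
-55*(-102 + N) = -55*(-102 + 4*I*√3) = 5610 - 220*I*√3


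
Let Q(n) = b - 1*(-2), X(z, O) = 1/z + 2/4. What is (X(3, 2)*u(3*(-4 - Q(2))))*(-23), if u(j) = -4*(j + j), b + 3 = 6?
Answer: -4140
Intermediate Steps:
b = 3 (b = -3 + 6 = 3)
X(z, O) = 1/2 + 1/z (X(z, O) = 1/z + 2*(1/4) = 1/z + 1/2 = 1/2 + 1/z)
Q(n) = 5 (Q(n) = 3 - 1*(-2) = 3 + 2 = 5)
u(j) = -8*j
(X(3, 2)*u(3*(-4 - Q(2))))*(-23) = (((1/2)*(2 + 3)/3)*(-24*(-4 - 1*5)))*(-23) = (((1/2)*(1/3)*5)*(-24*(-4 - 5)))*(-23) = (5*(-24*(-9))/6)*(-23) = (5*(-8*(-27))/6)*(-23) = ((5/6)*216)*(-23) = 180*(-23) = -4140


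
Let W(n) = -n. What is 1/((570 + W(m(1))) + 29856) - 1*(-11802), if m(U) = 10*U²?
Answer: 358969633/30416 ≈ 11802.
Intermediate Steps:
1/((570 + W(m(1))) + 29856) - 1*(-11802) = 1/((570 - 10*1²) + 29856) - 1*(-11802) = 1/((570 - 10) + 29856) + 11802 = 1/(560 + 29856) + 11802 = 1/30416 + 11802 = 358969633/30416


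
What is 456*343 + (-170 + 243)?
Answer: 156481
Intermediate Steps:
456*343 + (-170 + 243) = 156408 + 73 = 156481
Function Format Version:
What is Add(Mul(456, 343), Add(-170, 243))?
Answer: 156481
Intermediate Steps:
Add(Mul(456, 343), Add(-170, 243)) = Add(156408, 73) = 156481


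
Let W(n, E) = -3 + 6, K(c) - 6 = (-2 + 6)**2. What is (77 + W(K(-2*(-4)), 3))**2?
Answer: 6400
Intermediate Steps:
K(c) = 22 (K(c) = 6 + (-2 + 6)**2 = 6 + 4**2 = 6 + 16 = 22)
W(n, E) = 3
(77 + W(K(-2*(-4)), 3))**2 = (77 + 3)**2 = 80**2 = 6400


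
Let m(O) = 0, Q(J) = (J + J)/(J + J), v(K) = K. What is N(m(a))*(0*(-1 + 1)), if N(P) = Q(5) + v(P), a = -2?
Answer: 0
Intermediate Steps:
Q(J) = 1 (Q(J) = (2*J)/((2*J)) = (2*J)*(1/(2*J)) = 1)
N(P) = 1 + P
N(m(a))*(0*(-1 + 1)) = (1 + 0)*(0*(-1 + 1)) = 1*(0*0) = 1*0 = 0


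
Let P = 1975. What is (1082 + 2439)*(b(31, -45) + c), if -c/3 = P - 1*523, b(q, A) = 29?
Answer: -15235367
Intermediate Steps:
c = -4356 (c = -3*(1975 - 1*523) = -3*(1975 - 523) = -3*1452 = -4356)
(1082 + 2439)*(b(31, -45) + c) = (1082 + 2439)*(29 - 4356) = 3521*(-4327) = -15235367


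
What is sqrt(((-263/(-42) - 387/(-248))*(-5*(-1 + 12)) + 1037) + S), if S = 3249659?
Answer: sqrt(22039454128146)/2604 ≈ 1802.8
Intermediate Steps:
sqrt(((-263/(-42) - 387/(-248))*(-5*(-1 + 12)) + 1037) + S) = sqrt(((-263/(-42) - 387/(-248))*(-5*(-1 + 12)) + 1037) + 3249659) = sqrt(((-263*(-1/42) - 387*(-1/248))*(-5*11) + 1037) + 3249659) = sqrt(((263/42 + 387/248)*(-55) + 1037) + 3249659) = sqrt(((40739/5208)*(-55) + 1037) + 3249659) = sqrt((-2240645/5208 + 1037) + 3249659) = sqrt(3160051/5208 + 3249659) = sqrt(16927384123/5208) = sqrt(22039454128146)/2604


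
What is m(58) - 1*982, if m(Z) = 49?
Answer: -933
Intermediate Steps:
m(58) - 1*982 = 49 - 1*982 = 49 - 982 = -933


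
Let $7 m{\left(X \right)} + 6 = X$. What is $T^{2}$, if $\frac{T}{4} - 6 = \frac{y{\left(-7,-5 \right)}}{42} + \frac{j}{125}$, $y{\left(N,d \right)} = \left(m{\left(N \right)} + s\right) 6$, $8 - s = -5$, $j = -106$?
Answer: $\frac{27298970176}{37515625} \approx 727.67$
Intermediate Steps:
$m{\left(X \right)} = - \frac{6}{7} + \frac{X}{7}$
$s = 13$ ($s = 8 - -5 = 8 + 5 = 13$)
$y{\left(N,d \right)} = \frac{510}{7} + \frac{6 N}{7}$ ($y{\left(N,d \right)} = \left(\left(- \frac{6}{7} + \frac{N}{7}\right) + 13\right) 6 = \left(\frac{85}{7} + \frac{N}{7}\right) 6 = \frac{510}{7} + \frac{6 N}{7}$)
$T = \frac{165224}{6125}$ ($T = 24 + 4 \left(\frac{\frac{510}{7} + \frac{6}{7} \left(-7\right)}{42} - \frac{106}{125}\right) = 24 + 4 \left(\left(\frac{510}{7} - 6\right) \frac{1}{42} - \frac{106}{125}\right) = 24 + 4 \left(\frac{468}{7} \cdot \frac{1}{42} - \frac{106}{125}\right) = 24 + 4 \left(\frac{78}{49} - \frac{106}{125}\right) = 24 + 4 \cdot \frac{4556}{6125} = 24 + \frac{18224}{6125} = \frac{165224}{6125} \approx 26.975$)
$T^{2} = \left(\frac{165224}{6125}\right)^{2} = \frac{27298970176}{37515625}$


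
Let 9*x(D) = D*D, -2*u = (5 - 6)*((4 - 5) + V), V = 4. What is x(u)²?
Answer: 1/16 ≈ 0.062500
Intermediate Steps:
u = 3/2 (u = -(5 - 6)*((4 - 5) + 4)/2 = -(-1)*(-1 + 4)/2 = -(-1)*3/2 = -½*(-3) = 3/2 ≈ 1.5000)
x(D) = D²/9 (x(D) = (D*D)/9 = D²/9)
x(u)² = ((3/2)²/9)² = ((⅑)*(9/4))² = (¼)² = 1/16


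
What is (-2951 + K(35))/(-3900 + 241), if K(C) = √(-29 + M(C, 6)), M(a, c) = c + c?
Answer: 2951/3659 - I*√17/3659 ≈ 0.8065 - 0.0011268*I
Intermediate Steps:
M(a, c) = 2*c
K(C) = I*√17 (K(C) = √(-29 + 2*6) = √(-29 + 12) = √(-17) = I*√17)
(-2951 + K(35))/(-3900 + 241) = (-2951 + I*√17)/(-3900 + 241) = (-2951 + I*√17)/(-3659) = (-2951 + I*√17)*(-1/3659) = 2951/3659 - I*√17/3659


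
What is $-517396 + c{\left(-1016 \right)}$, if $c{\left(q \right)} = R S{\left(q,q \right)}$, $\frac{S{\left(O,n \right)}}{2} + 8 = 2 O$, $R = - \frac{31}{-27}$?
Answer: $- \frac{4698724}{9} \approx -5.2208 \cdot 10^{5}$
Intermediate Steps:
$R = \frac{31}{27}$ ($R = \left(-31\right) \left(- \frac{1}{27}\right) = \frac{31}{27} \approx 1.1481$)
$S{\left(O,n \right)} = -16 + 4 O$ ($S{\left(O,n \right)} = -16 + 2 \cdot 2 O = -16 + 4 O$)
$c{\left(q \right)} = - \frac{496}{27} + \frac{124 q}{27}$ ($c{\left(q \right)} = \frac{31 \left(-16 + 4 q\right)}{27} = - \frac{496}{27} + \frac{124 q}{27}$)
$-517396 + c{\left(-1016 \right)} = -517396 + \left(- \frac{496}{27} + \frac{124}{27} \left(-1016\right)\right) = -517396 - \frac{42160}{9} = - \frac{4698724}{9}$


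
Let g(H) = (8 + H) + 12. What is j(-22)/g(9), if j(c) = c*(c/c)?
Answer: -22/29 ≈ -0.75862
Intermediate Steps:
g(H) = 20 + H
j(c) = c (j(c) = c*1 = c)
j(-22)/g(9) = -22/(20 + 9) = -22/29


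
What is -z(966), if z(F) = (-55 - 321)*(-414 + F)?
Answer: 207552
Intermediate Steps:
z(F) = 155664 - 376*F (z(F) = -376*(-414 + F) = 155664 - 376*F)
-z(966) = -(155664 - 376*966) = -(155664 - 363216) = -1*(-207552) = 207552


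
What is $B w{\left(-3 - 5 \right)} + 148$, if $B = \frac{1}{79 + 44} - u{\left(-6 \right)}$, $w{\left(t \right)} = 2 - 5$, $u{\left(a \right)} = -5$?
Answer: $\frac{5452}{41} \approx 132.98$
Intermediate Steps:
$w{\left(t \right)} = -3$ ($w{\left(t \right)} = 2 - 5 = -3$)
$B = \frac{616}{123}$ ($B = \frac{1}{79 + 44} - -5 = \frac{1}{123} + 5 = \frac{616}{123} \approx 5.0081$)
$B w{\left(-3 - 5 \right)} + 148 = \frac{616}{123} \left(-3\right) + 148 = - \frac{616}{41} + 148 = \frac{5452}{41}$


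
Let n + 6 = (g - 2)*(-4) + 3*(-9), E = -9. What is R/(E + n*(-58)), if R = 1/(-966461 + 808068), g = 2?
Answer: -1/301738665 ≈ -3.3141e-9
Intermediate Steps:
n = -33 (n = -6 + ((2 - 2)*(-4) + 3*(-9)) = -6 + (0*(-4) - 27) = -6 + (0 - 27) = -6 - 27 = -33)
R = -1/158393 (R = 1/(-158393) = -1/158393 ≈ -6.3134e-6)
R/(E + n*(-58)) = -1/(158393*(-9 - 33*(-58))) = -1/(158393*(-9 + 1914)) = -1/158393/1905 = -1/158393*1/1905 = -1/301738665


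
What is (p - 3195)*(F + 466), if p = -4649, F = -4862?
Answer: 34482224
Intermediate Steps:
(p - 3195)*(F + 466) = (-4649 - 3195)*(-4862 + 466) = -7844*(-4396) = 34482224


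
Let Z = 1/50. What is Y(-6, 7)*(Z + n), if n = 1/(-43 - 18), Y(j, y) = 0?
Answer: 0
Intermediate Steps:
Z = 1/50 ≈ 0.020000
n = -1/61 (n = 1/(-61) = -1/61 ≈ -0.016393)
Y(-6, 7)*(Z + n) = 0*(1/50 - 1/61) = 0*(11/3050) = 0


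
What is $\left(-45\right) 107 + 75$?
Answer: $-4740$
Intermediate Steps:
$\left(-45\right) 107 + 75 = -4815 + 75 = -4740$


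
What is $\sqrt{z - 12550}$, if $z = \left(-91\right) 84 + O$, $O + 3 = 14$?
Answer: $i \sqrt{20183} \approx 142.07 i$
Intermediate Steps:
$O = 11$ ($O = -3 + 14 = 11$)
$z = -7633$ ($z = \left(-91\right) 84 + 11 = -7644 + 11 = -7633$)
$\sqrt{z - 12550} = \sqrt{-7633 - 12550} = \sqrt{-20183} = i \sqrt{20183}$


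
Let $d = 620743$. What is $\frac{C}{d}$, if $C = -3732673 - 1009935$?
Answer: $- \frac{4742608}{620743} \approx -7.6402$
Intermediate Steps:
$C = -4742608$
$\frac{C}{d} = - \frac{4742608}{620743}$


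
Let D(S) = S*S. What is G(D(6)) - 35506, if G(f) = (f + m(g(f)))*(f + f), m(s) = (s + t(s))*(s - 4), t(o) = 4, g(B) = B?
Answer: 59246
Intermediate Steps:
D(S) = S**2
m(s) = (-4 + s)*(4 + s) (m(s) = (s + 4)*(s - 4) = (4 + s)*(-4 + s) = (-4 + s)*(4 + s))
G(f) = 2*f*(-16 + f + f**2) (G(f) = (f + (-16 + f**2))*(f + f) = (-16 + f + f**2)*(2*f) = 2*f*(-16 + f + f**2))
G(D(6)) - 35506 = 2*6**2*(-16 + 6**2 + (6**2)**2) - 35506 = 2*36*(-16 + 36 + 36**2) - 35506 = 2*36*(-16 + 36 + 1296) - 35506 = 2*36*1316 - 35506 = 94752 - 35506 = 59246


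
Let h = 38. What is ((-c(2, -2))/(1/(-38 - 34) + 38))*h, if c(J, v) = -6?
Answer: 16416/2735 ≈ 6.0022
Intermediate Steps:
((-c(2, -2))/(1/(-38 - 34) + 38))*h = ((-1*(-6))/(1/(-38 - 34) + 38))*38 = (6/(1/(-72) + 38))*38 = (6/(-1/72 + 38))*38 = (6/(2735/72))*38 = (6*(72/2735))*38 = (432/2735)*38 = 16416/2735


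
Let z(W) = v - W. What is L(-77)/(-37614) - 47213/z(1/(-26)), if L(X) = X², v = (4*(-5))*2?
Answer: 46166454101/39080946 ≈ 1181.3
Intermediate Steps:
v = -40 (v = -20*2 = -40)
z(W) = -40 - W
L(-77)/(-37614) - 47213/z(1/(-26)) = (-77)²/(-37614) - 47213/(-40 - 1/(-26)) = 5929*(-1/37614) - 47213/(-40 - 1*(-1/26)) = -5929/37614 - 47213/(-40 + 1/26) = -5929/37614 - 47213/(-1039/26) = -5929/37614 - 47213*(-26/1039) = -5929/37614 + 1227538/1039 = 46166454101/39080946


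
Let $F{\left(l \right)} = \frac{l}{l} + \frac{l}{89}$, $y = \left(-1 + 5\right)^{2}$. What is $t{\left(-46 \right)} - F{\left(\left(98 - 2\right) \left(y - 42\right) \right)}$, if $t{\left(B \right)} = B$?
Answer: $- \frac{1687}{89} \approx -18.955$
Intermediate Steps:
$y = 16$ ($y = 4^{2} = 16$)
$F{\left(l \right)} = 1 + \frac{l}{89}$ ($F{\left(l \right)} = 1 + l \frac{1}{89} = 1 + \frac{l}{89}$)
$t{\left(-46 \right)} - F{\left(\left(98 - 2\right) \left(y - 42\right) \right)} = -46 - \left(1 + \frac{\left(98 - 2\right) \left(16 - 42\right)}{89}\right) = -46 - \left(1 + \frac{96 \left(-26\right)}{89}\right) = -46 - \left(1 + \frac{1}{89} \left(-2496\right)\right) = -46 - \left(1 - \frac{2496}{89}\right) = -46 - - \frac{2407}{89} = -46 + \frac{2407}{89} = - \frac{1687}{89}$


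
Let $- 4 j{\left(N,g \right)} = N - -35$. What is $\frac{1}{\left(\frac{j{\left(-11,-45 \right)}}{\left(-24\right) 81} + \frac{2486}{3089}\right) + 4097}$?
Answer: $\frac{1000836}{4101233645} \approx 0.00024403$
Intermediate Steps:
$j{\left(N,g \right)} = - \frac{35}{4} - \frac{N}{4}$ ($j{\left(N,g \right)} = - \frac{N - -35}{4} = - \frac{N + 35}{4} = - \frac{35 + N}{4} = - \frac{35}{4} - \frac{N}{4}$)
$\frac{1}{\left(\frac{j{\left(-11,-45 \right)}}{\left(-24\right) 81} + \frac{2486}{3089}\right) + 4097} = \frac{1}{\left(\frac{- \frac{35}{4} - - \frac{11}{4}}{\left(-24\right) 81} + \frac{2486}{3089}\right) + 4097} = \frac{1}{\left(\frac{- \frac{35}{4} + \frac{11}{4}}{-1944} + 2486 \cdot \frac{1}{3089}\right) + 4097} = \frac{1}{\left(\left(-6\right) \left(- \frac{1}{1944}\right) + \frac{2486}{3089}\right) + 4097} = \frac{1}{\left(\frac{1}{324} + \frac{2486}{3089}\right) + 4097} = \frac{1}{\frac{808553}{1000836} + 4097} = \frac{1}{\frac{4101233645}{1000836}} = \frac{1000836}{4101233645}$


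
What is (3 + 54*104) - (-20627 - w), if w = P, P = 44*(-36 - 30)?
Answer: 23342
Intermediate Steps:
P = -2904 (P = 44*(-66) = -2904)
w = -2904
(3 + 54*104) - (-20627 - w) = (3 + 54*104) - (-20627 - 1*(-2904)) = (3 + 5616) - (-20627 + 2904) = 5619 - 1*(-17723) = 5619 + 17723 = 23342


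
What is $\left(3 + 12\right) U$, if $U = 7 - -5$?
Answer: $180$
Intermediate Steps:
$U = 12$ ($U = 7 + 5 = 12$)
$\left(3 + 12\right) U = \left(3 + 12\right) 12 = 15 \cdot 12 = 180$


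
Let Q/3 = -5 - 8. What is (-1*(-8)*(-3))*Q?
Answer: 936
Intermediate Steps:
Q = -39 (Q = 3*(-5 - 8) = 3*(-13) = -39)
(-1*(-8)*(-3))*Q = (-1*(-8)*(-3))*(-39) = (8*(-3))*(-39) = -24*(-39) = 936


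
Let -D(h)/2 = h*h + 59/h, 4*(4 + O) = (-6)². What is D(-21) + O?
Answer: -18299/21 ≈ -871.38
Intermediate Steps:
O = 5 (O = -4 + (¼)*(-6)² = -4 + (¼)*36 = -4 + 9 = 5)
D(h) = -118/h - 2*h² (D(h) = -2*(h*h + 59/h) = -2*(h² + 59/h) = -118/h - 2*h²)
D(-21) + O = 2*(-59 - 1*(-21)³)/(-21) + 5 = 2*(-1/21)*(-59 - 1*(-9261)) + 5 = 2*(-1/21)*(-59 + 9261) + 5 = 2*(-1/21)*9202 + 5 = -18404/21 + 5 = -18299/21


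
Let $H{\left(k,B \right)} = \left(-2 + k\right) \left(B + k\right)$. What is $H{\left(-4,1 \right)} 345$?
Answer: $6210$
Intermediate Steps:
$H{\left(-4,1 \right)} 345 = \left(\left(-4\right)^{2} - 2 - -8 + 1 \left(-4\right)\right) 345 = \left(16 - 2 + 8 - 4\right) 345 = 18 \cdot 345 = 6210$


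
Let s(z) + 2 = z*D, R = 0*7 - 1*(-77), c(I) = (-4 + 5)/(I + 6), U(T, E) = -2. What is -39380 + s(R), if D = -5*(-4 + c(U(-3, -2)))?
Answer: -151753/4 ≈ -37938.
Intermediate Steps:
c(I) = 1/(6 + I)
R = 77 (R = 0 + 77 = 77)
D = 75/4 (D = -5*(-4 + 1/(6 - 2)) = -5*(-4 + 1/4) = -5*(-4 + ¼) = -5*(-15/4) = 75/4 ≈ 18.750)
s(z) = -2 + 75*z/4 (s(z) = -2 + z*(75/4) = -2 + 75*z/4)
-39380 + s(R) = -39380 + (-2 + (75/4)*77) = -39380 + (-2 + 5775/4) = -39380 + 5767/4 = -151753/4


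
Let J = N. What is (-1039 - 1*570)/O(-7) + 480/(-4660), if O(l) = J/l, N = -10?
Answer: -2624519/2330 ≈ -1126.4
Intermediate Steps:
J = -10
O(l) = -10/l
(-1039 - 1*570)/O(-7) + 480/(-4660) = (-1039 - 1*570)/((-10/(-7))) + 480/(-4660) = (-1039 - 570)/((-10*(-⅐))) + 480*(-1/4660) = -1609/10/7 - 24/233 = -1609*7/10 - 24/233 = -11263/10 - 24/233 = -2624519/2330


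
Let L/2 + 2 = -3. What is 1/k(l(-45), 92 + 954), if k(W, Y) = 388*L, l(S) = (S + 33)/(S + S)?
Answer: -1/3880 ≈ -0.00025773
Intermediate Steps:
L = -10 (L = -4 + 2*(-3) = -4 - 6 = -10)
l(S) = (33 + S)/(2*S) (l(S) = (33 + S)/((2*S)) = (33 + S)*(1/(2*S)) = (33 + S)/(2*S))
k(W, Y) = -3880 (k(W, Y) = 388*(-10) = -3880)
1/k(l(-45), 92 + 954) = 1/(-3880) = -1/3880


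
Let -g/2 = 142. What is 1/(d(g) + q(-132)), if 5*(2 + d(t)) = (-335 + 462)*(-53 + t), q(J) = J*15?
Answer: -5/52709 ≈ -9.4860e-5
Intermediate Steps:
q(J) = 15*J
g = -284 (g = -2*142 = -284)
d(t) = -6741/5 + 127*t/5 (d(t) = -2 + ((-335 + 462)*(-53 + t))/5 = -2 + (127*(-53 + t))/5 = -2 + (-6731 + 127*t)/5 = -2 + (-6731/5 + 127*t/5) = -6741/5 + 127*t/5)
1/(d(g) + q(-132)) = 1/((-6741/5 + (127/5)*(-284)) + 15*(-132)) = 1/((-6741/5 - 36068/5) - 1980) = 1/(-42809/5 - 1980) = 1/(-52709/5) = -5/52709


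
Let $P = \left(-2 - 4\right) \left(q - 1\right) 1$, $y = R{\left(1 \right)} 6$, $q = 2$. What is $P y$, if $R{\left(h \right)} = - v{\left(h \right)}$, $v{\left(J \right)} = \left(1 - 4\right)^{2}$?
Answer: $324$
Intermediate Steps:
$v{\left(J \right)} = 9$ ($v{\left(J \right)} = \left(-3\right)^{2} = 9$)
$R{\left(h \right)} = -9$ ($R{\left(h \right)} = \left(-1\right) 9 = -9$)
$y = -54$ ($y = \left(-9\right) 6 = -54$)
$P = -6$ ($P = \left(-2 - 4\right) \left(2 - 1\right) 1 = \left(-6\right) 1 \cdot 1 = \left(-6\right) 1 = -6$)
$P y = \left(-6\right) \left(-54\right) = 324$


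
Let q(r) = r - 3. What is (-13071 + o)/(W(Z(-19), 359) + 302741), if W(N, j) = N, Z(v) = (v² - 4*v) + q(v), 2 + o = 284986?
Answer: 271913/303156 ≈ 0.89694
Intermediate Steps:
o = 284984 (o = -2 + 284986 = 284984)
q(r) = -3 + r
Z(v) = -3 + v² - 3*v (Z(v) = (v² - 4*v) + (-3 + v) = -3 + v² - 3*v)
(-13071 + o)/(W(Z(-19), 359) + 302741) = (-13071 + 284984)/((-3 + (-19)² - 3*(-19)) + 302741) = 271913/((-3 + 361 + 57) + 302741) = 271913/(415 + 302741) = 271913/303156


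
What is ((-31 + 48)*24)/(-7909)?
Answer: -408/7909 ≈ -0.051587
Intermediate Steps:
((-31 + 48)*24)/(-7909) = (17*24)*(-1/7909) = 408*(-1/7909) = -408/7909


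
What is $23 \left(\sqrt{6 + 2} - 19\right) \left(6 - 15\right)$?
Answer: $3933 - 414 \sqrt{2} \approx 3347.5$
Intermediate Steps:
$23 \left(\sqrt{6 + 2} - 19\right) \left(6 - 15\right) = 23 \left(\sqrt{8} - 19\right) \left(6 - 15\right) = 23 \left(2 \sqrt{2} - 19\right) \left(-9\right) = 23 \left(-19 + 2 \sqrt{2}\right) \left(-9\right) = \left(-437 + 46 \sqrt{2}\right) \left(-9\right) = 3933 - 414 \sqrt{2}$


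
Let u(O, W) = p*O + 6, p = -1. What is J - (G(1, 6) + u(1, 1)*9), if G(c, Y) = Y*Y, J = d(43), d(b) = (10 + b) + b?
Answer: 15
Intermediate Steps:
d(b) = 10 + 2*b
J = 96 (J = 10 + 2*43 = 10 + 86 = 96)
G(c, Y) = Y²
u(O, W) = 6 - O (u(O, W) = -O + 6 = 6 - O)
J - (G(1, 6) + u(1, 1)*9) = 96 - (6² + (6 - 1*1)*9) = 96 - (36 + (6 - 1)*9) = 96 - (36 + 5*9) = 96 - (36 + 45) = 96 - 1*81 = 96 - 81 = 15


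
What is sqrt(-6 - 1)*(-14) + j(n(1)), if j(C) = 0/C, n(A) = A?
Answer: -14*I*sqrt(7) ≈ -37.041*I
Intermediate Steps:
j(C) = 0
sqrt(-6 - 1)*(-14) + j(n(1)) = sqrt(-6 - 1)*(-14) + 0 = sqrt(-7)*(-14) + 0 = (I*sqrt(7))*(-14) + 0 = -14*I*sqrt(7) + 0 = -14*I*sqrt(7)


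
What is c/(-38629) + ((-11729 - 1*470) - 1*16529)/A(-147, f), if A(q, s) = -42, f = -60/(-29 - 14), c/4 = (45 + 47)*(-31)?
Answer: 26433644/38629 ≈ 684.29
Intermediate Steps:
c = -11408 (c = 4*((45 + 47)*(-31)) = 4*(92*(-31)) = 4*(-2852) = -11408)
f = 60/43 (f = -60/(-43) = -60*(-1/43) = 60/43 ≈ 1.3953)
c/(-38629) + ((-11729 - 1*470) - 1*16529)/A(-147, f) = -11408/(-38629) + ((-11729 - 1*470) - 1*16529)/(-42) = -11408*(-1/38629) + ((-11729 - 470) - 16529)*(-1/42) = 11408/38629 + (-12199 - 16529)*(-1/42) = 11408/38629 - 28728*(-1/42) = 11408/38629 + 684 = 26433644/38629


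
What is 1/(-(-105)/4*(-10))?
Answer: -2/525 ≈ -0.0038095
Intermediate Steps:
1/(-(-105)/4*(-10)) = 1/(-21*(-5/4)*(-10)) = 1/((105/4)*(-10)) = 1/(-525/2) = -2/525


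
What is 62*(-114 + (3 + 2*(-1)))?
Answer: -7006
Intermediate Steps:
62*(-114 + (3 + 2*(-1))) = 62*(-114 + (3 - 2)) = 62*(-114 + 1) = 62*(-113) = -7006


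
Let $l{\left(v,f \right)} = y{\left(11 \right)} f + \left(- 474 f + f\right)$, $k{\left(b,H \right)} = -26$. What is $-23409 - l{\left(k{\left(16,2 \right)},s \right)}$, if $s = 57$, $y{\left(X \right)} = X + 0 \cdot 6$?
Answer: $2925$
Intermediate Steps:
$y{\left(X \right)} = X$ ($y{\left(X \right)} = X + 0 = X$)
$l{\left(v,f \right)} = - 462 f$ ($l{\left(v,f \right)} = 11 f + \left(- 474 f + f\right) = 11 f - 473 f = - 462 f$)
$-23409 - l{\left(k{\left(16,2 \right)},s \right)} = -23409 - \left(-462\right) 57 = -23409 - -26334 = -23409 + 26334 = 2925$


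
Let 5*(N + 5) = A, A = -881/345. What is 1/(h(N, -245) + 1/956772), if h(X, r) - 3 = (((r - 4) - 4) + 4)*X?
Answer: 550143900/756541626731 ≈ 0.00072718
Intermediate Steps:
A = -881/345 (A = -881*1/345 = -881/345 ≈ -2.5536)
N = -9506/1725 (N = -5 + (⅕)*(-881/345) = -5 - 881/1725 = -9506/1725 ≈ -5.5107)
h(X, r) = 3 + X*(-4 + r) (h(X, r) = 3 + (((r - 4) - 4) + 4)*X = 3 + (((-4 + r) - 4) + 4)*X = 3 + ((-8 + r) + 4)*X = 3 + (-4 + r)*X = 3 + X*(-4 + r))
1/(h(N, -245) + 1/956772) = 1/((3 - 4*(-9506/1725) - 9506/1725*(-245)) + 1/956772) = 1/((3 + 38024/1725 + 465794/345) + 1/956772) = 1/(790723/575 + 1/956772) = 1/(756541626731/550143900) = 550143900/756541626731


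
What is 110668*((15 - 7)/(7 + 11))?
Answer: 442672/9 ≈ 49186.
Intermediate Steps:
110668*((15 - 7)/(7 + 11)) = 110668*(8/18) = 110668*(8*(1/18)) = 110668*(4/9) = 442672/9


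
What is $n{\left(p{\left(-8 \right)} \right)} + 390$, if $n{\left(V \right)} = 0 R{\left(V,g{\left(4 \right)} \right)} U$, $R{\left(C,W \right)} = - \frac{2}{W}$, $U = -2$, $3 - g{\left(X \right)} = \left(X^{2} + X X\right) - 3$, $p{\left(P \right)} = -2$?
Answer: $390$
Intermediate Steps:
$g{\left(X \right)} = 6 - 2 X^{2}$ ($g{\left(X \right)} = 3 - \left(\left(X^{2} + X X\right) - 3\right) = 3 - \left(\left(X^{2} + X^{2}\right) - 3\right) = 3 - \left(2 X^{2} - 3\right) = 3 - \left(-3 + 2 X^{2}\right) = 6 - 2 X^{2}$)
$n{\left(V \right)} = 0$ ($n{\left(V \right)} = 0 \left(- \frac{2}{6 - 2 \cdot 4^{2}}\right) \left(-2\right) = 0 \left(- \frac{2}{6 - 32}\right) \left(-2\right) = 0 \left(- \frac{2}{-26}\right) \left(-2\right) = 0 \left(\left(-2\right) \left(- \frac{1}{26}\right)\right) \left(-2\right) = 0 \cdot \frac{1}{13} \left(-2\right) = 0 \left(-2\right) = 0$)
$n{\left(p{\left(-8 \right)} \right)} + 390 = 0 + 390 = 390$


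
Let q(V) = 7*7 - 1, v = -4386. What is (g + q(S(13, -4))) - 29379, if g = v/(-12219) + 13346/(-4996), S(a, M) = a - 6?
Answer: -298447504227/10174354 ≈ -29333.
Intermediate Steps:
S(a, M) = -6 + a
g = -23527053/10174354 (g = -4386/(-12219) + 13346/(-4996) = -4386*(-1/12219) + 13346*(-1/4996) = 1462/4073 - 6673/2498 = -23527053/10174354 ≈ -2.3124)
q(V) = 48 (q(V) = 49 - 1 = 48)
(g + q(S(13, -4))) - 29379 = (-23527053/10174354 + 48) - 29379 = 464841939/10174354 - 29379 = -298447504227/10174354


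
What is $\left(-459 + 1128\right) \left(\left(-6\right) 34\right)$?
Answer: $-136476$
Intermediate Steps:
$\left(-459 + 1128\right) \left(\left(-6\right) 34\right) = 669 \left(-204\right) = -136476$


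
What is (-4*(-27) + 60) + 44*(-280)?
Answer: -12152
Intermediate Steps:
(-4*(-27) + 60) + 44*(-280) = (108 + 60) - 12320 = 168 - 12320 = -12152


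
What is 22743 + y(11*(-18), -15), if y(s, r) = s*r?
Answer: 25713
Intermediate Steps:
y(s, r) = r*s
22743 + y(11*(-18), -15) = 22743 - 165*(-18) = 22743 - 15*(-198) = 22743 + 2970 = 25713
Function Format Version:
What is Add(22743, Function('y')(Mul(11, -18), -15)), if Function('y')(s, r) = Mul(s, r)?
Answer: 25713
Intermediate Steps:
Function('y')(s, r) = Mul(r, s)
Add(22743, Function('y')(Mul(11, -18), -15)) = Add(22743, Mul(-15, Mul(11, -18))) = Add(22743, Mul(-15, -198)) = Add(22743, 2970) = 25713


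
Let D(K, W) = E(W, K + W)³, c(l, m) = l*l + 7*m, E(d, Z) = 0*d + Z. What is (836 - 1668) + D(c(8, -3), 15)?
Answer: 194280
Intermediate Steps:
E(d, Z) = Z (E(d, Z) = 0 + Z = Z)
c(l, m) = l² + 7*m
D(K, W) = (K + W)³
(836 - 1668) + D(c(8, -3), 15) = (836 - 1668) + ((8² + 7*(-3)) + 15)³ = -832 + ((64 - 21) + 15)³ = -832 + (43 + 15)³ = -832 + 58³ = -832 + 195112 = 194280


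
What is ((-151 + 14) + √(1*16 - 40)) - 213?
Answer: -350 + 2*I*√6 ≈ -350.0 + 4.899*I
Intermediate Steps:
((-151 + 14) + √(1*16 - 40)) - 213 = (-137 + √(16 - 40)) - 213 = (-137 + √(-24)) - 213 = (-137 + 2*I*√6) - 213 = -350 + 2*I*√6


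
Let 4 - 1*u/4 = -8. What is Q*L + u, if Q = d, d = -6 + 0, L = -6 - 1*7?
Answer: 126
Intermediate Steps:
u = 48 (u = 16 - 4*(-8) = 16 + 32 = 48)
L = -13 (L = -6 - 7 = -13)
d = -6
Q = -6
Q*L + u = -6*(-13) + 48 = 78 + 48 = 126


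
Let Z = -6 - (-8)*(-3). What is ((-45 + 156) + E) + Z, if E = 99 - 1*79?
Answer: 101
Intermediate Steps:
Z = -30 (Z = -6 - 4*6 = -6 - 24 = -30)
E = 20 (E = 99 - 79 = 20)
((-45 + 156) + E) + Z = ((-45 + 156) + 20) - 30 = (111 + 20) - 30 = 131 - 30 = 101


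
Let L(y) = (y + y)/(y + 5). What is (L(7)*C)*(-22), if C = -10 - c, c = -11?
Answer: -77/3 ≈ -25.667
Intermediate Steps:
C = 1 (C = -10 - 1*(-11) = -10 + 11 = 1)
L(y) = 2*y/(5 + y) (L(y) = (2*y)/(5 + y) = 2*y/(5 + y))
(L(7)*C)*(-22) = ((2*7/(5 + 7))*1)*(-22) = ((2*7/12)*1)*(-22) = ((2*7*(1/12))*1)*(-22) = ((7/6)*1)*(-22) = (7/6)*(-22) = -77/3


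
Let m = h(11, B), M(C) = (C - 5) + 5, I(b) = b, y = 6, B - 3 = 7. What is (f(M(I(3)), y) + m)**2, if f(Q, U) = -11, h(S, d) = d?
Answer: 1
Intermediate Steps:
B = 10 (B = 3 + 7 = 10)
M(C) = C (M(C) = (-5 + C) + 5 = C)
m = 10
(f(M(I(3)), y) + m)**2 = (-11 + 10)**2 = (-1)**2 = 1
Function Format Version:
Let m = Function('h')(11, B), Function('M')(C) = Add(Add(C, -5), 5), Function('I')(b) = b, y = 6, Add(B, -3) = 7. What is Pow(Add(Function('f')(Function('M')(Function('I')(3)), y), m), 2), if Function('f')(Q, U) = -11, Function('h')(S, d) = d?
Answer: 1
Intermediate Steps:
B = 10 (B = Add(3, 7) = 10)
Function('M')(C) = C (Function('M')(C) = Add(Add(-5, C), 5) = C)
m = 10
Pow(Add(Function('f')(Function('M')(Function('I')(3)), y), m), 2) = Pow(Add(-11, 10), 2) = Pow(-1, 2) = 1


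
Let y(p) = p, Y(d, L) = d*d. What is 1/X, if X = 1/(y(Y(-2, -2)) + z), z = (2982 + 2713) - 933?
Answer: 4766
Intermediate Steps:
Y(d, L) = d**2
z = 4762 (z = 5695 - 933 = 4762)
X = 1/4766 (X = 1/((-2)**2 + 4762) = 1/(4 + 4762) = 1/4766 ≈ 0.00020982)
1/X = 1/(1/4766) = 4766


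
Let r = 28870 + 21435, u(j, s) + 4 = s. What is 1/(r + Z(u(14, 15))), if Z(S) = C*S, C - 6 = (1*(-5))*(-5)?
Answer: 1/50646 ≈ 1.9745e-5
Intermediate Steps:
u(j, s) = -4 + s
r = 50305
C = 31 (C = 6 + (1*(-5))*(-5) = 6 - 5*(-5) = 6 + 25 = 31)
Z(S) = 31*S
1/(r + Z(u(14, 15))) = 1/(50305 + 31*(-4 + 15)) = 1/(50305 + 31*11) = 1/(50305 + 341) = 1/50646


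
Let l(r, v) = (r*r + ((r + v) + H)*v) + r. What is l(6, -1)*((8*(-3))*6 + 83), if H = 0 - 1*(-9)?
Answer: -1708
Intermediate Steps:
H = 9 (H = 0 + 9 = 9)
l(r, v) = r + r² + v*(9 + r + v) (l(r, v) = (r*r + ((r + v) + 9)*v) + r = (r² + (9 + r + v)*v) + r = (r² + v*(9 + r + v)) + r = r + r² + v*(9 + r + v))
l(6, -1)*((8*(-3))*6 + 83) = (6 + 6² + (-1)² + 9*(-1) + 6*(-1))*((8*(-3))*6 + 83) = (6 + 36 + 1 - 9 - 6)*(-24*6 + 83) = 28*(-144 + 83) = 28*(-61) = -1708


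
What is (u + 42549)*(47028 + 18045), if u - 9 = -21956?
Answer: 1340633946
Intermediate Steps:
u = -21947 (u = 9 - 21956 = -21947)
(u + 42549)*(47028 + 18045) = (-21947 + 42549)*(47028 + 18045) = 20602*65073 = 1340633946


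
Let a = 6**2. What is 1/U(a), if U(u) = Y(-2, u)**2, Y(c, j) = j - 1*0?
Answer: 1/1296 ≈ 0.00077160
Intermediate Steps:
a = 36
Y(c, j) = j (Y(c, j) = j + 0 = j)
U(u) = u**2
1/U(a) = 1/(36**2) = 1/1296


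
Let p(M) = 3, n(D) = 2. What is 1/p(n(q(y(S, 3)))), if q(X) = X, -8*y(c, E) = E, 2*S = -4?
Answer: ⅓ ≈ 0.33333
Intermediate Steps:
S = -2 (S = (½)*(-4) = -2)
y(c, E) = -E/8
1/p(n(q(y(S, 3)))) = 1/3 = ⅓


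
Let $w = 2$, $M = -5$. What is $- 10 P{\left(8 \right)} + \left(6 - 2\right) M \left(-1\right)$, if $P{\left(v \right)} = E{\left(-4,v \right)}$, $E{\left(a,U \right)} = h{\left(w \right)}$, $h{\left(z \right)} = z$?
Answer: $0$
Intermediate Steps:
$E{\left(a,U \right)} = 2$
$P{\left(v \right)} = 2$
$- 10 P{\left(8 \right)} + \left(6 - 2\right) M \left(-1\right) = \left(-10\right) 2 + \left(6 - 2\right) \left(-5\right) \left(-1\right) = -20 + 4 \left(-5\right) \left(-1\right) = -20 - -20 = -20 + 20 = 0$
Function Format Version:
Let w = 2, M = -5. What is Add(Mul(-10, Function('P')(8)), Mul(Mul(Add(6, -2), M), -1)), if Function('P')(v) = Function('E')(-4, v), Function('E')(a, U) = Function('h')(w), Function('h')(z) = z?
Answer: 0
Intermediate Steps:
Function('E')(a, U) = 2
Function('P')(v) = 2
Add(Mul(-10, Function('P')(8)), Mul(Mul(Add(6, -2), M), -1)) = Add(Mul(-10, 2), Mul(Mul(Add(6, -2), -5), -1)) = Add(-20, Mul(Mul(4, -5), -1)) = Add(-20, Mul(-20, -1)) = Add(-20, 20) = 0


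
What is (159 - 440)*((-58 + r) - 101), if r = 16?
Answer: 40183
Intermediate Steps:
(159 - 440)*((-58 + r) - 101) = (159 - 440)*((-58 + 16) - 101) = -281*(-42 - 101) = -281*(-143) = 40183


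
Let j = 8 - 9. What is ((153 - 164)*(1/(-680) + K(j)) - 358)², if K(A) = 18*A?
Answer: 11835046521/462400 ≈ 25595.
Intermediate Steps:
j = -1
((153 - 164)*(1/(-680) + K(j)) - 358)² = ((153 - 164)*(1/(-680) + 18*(-1)) - 358)² = (-11*(-1/680 - 18) - 358)² = (-11*(-12241/680) - 358)² = (134651/680 - 358)² = (-108789/680)² = 11835046521/462400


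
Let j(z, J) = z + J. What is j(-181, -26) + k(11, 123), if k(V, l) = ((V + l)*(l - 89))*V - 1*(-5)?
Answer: 49914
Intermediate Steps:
j(z, J) = J + z
k(V, l) = 5 + V*(-89 + l)*(V + l) (k(V, l) = ((V + l)*(-89 + l))*V + 5 = ((-89 + l)*(V + l))*V + 5 = V*(-89 + l)*(V + l) + 5 = 5 + V*(-89 + l)*(V + l))
j(-181, -26) + k(11, 123) = (-26 - 181) + (5 - 89*11² + 11*123² + 123*11² - 89*11*123) = -207 + (5 - 89*121 + 11*15129 + 123*121 - 120417) = -207 + (5 - 10769 + 166419 + 14883 - 120417) = -207 + 50121 = 49914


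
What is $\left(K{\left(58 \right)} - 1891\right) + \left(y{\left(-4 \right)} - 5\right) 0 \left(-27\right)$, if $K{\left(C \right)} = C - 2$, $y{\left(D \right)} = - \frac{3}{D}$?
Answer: $-1835$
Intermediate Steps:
$K{\left(C \right)} = -2 + C$
$\left(K{\left(58 \right)} - 1891\right) + \left(y{\left(-4 \right)} - 5\right) 0 \left(-27\right) = \left(\left(-2 + 58\right) - 1891\right) + \left(- \frac{3}{-4} - 5\right) 0 \left(-27\right) = \left(56 - 1891\right) + \left(\left(-3\right) \left(- \frac{1}{4}\right) - 5\right) 0 \left(-27\right) = \left(56 - 1891\right) + \left(\frac{3}{4} - 5\right) 0 \left(-27\right) = -1835 + \left(- \frac{17}{4}\right) 0 \left(-27\right) = -1835 + 0 \left(-27\right) = -1835 + 0 = -1835$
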